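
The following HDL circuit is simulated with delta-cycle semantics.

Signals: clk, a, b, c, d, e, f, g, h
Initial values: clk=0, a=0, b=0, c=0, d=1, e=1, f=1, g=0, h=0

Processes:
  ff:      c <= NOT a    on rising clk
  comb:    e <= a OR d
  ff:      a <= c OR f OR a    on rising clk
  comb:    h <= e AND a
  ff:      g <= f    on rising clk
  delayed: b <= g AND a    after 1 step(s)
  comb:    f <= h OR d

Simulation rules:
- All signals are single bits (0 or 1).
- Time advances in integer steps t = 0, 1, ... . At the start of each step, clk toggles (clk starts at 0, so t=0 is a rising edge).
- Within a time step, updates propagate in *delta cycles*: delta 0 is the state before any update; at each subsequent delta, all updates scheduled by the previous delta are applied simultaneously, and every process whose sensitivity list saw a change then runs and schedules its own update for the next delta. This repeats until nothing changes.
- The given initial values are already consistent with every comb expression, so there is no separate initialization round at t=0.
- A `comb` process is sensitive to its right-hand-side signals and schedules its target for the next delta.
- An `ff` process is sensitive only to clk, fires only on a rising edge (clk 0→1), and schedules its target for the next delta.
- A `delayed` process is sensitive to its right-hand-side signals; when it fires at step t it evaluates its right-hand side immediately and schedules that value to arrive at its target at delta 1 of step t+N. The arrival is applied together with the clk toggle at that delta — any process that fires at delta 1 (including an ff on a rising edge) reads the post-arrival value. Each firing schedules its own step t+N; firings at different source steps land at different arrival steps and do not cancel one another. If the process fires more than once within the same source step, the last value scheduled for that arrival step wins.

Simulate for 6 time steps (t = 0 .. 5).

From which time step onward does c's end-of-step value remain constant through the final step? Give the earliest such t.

t=0 Δ0: clk=0 d=1 g=0 f=1 b=0 a=0 e=1 h=0 c=0
  Δ1: clk:0→1
  Δ2: g:0→1, a:0→1, c:0→1
  Δ3: h:0→1
  (3Δ to stable)
t=1 Δ0: clk=1 d=1 g=1 f=1 b=0 a=1 e=1 h=1 c=1
  Δ1: clk:1→0, b:0→1
  (1Δ to stable)
t=2 Δ0: clk=0 d=1 g=1 f=1 b=1 a=1 e=1 h=1 c=1
  Δ1: clk:0→1
  Δ2: c:1→0
  (2Δ to stable)
t=3 Δ0: clk=1 d=1 g=1 f=1 b=1 a=1 e=1 h=1 c=0
  Δ1: clk:1→0
  (1Δ to stable)
t=4 Δ0: clk=0 d=1 g=1 f=1 b=1 a=1 e=1 h=1 c=0
  Δ1: clk:0→1
  (1Δ to stable)
t=5 Δ0: clk=1 d=1 g=1 f=1 b=1 a=1 e=1 h=1 c=0
  Δ1: clk:1→0
  (1Δ to stable)

2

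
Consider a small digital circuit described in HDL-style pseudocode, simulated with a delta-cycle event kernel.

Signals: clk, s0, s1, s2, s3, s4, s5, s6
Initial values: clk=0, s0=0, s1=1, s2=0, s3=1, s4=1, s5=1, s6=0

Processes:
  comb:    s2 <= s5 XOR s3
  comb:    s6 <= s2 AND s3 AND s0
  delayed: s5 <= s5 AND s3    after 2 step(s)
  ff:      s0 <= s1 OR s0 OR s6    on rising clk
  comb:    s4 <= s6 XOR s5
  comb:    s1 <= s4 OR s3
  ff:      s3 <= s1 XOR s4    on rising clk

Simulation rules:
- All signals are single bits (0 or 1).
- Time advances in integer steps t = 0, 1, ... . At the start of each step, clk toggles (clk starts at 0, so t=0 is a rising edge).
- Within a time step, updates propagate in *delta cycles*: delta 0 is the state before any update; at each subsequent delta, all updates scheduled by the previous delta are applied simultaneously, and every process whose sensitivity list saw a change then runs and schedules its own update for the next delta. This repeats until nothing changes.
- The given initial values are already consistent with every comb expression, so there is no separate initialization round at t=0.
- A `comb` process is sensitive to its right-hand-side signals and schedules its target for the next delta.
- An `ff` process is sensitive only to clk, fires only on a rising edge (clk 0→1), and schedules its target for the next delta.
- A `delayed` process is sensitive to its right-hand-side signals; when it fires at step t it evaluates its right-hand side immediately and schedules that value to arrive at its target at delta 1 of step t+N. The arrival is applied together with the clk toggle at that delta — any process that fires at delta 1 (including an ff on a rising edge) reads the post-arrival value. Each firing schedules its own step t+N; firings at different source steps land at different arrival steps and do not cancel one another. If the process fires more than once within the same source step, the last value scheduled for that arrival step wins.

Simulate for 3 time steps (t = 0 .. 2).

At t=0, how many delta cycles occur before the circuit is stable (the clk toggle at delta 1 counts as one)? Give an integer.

3

t=0 Δ0: s4=1 s0=0 s5=1 s3=1 s6=0 s2=0 s1=1 clk=0
  Δ1: clk:0→1
  Δ2: s0:0→1, s3:1→0
  Δ3: s2:0→1
  (3Δ to stable)
t=1 Δ0: s4=1 s0=1 s5=1 s3=0 s6=0 s2=1 s1=1 clk=1
  Δ1: clk:1→0
  (1Δ to stable)
t=2 Δ0: s4=1 s0=1 s5=1 s3=0 s6=0 s2=1 s1=1 clk=0
  Δ1: s5:1→0, clk:0→1
  Δ2: s4:1→0, s2:1→0
  Δ3: s1:1→0
  (3Δ to stable)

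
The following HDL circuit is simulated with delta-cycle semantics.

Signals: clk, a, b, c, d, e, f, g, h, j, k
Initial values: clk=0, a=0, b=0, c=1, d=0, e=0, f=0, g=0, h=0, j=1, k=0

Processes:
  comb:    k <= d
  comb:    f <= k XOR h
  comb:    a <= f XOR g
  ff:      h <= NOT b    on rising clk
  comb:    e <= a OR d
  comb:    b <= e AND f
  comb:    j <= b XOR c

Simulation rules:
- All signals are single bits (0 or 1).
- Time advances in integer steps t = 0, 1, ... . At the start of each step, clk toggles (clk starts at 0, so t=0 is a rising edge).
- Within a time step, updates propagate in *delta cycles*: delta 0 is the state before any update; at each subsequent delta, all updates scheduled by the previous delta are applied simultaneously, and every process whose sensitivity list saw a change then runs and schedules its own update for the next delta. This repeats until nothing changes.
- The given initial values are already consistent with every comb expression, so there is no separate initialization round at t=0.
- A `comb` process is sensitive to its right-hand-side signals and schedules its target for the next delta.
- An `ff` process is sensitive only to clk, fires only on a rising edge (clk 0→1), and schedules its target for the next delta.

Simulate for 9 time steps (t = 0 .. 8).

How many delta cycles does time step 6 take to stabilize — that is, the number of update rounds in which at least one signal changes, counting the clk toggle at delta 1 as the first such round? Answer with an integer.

t=0 Δ0: d=0 a=0 c=1 f=0 e=0 b=0 clk=0 j=1 g=0 k=0 h=0
  Δ1: clk:0→1
  Δ2: h:0→1
  Δ3: f:0→1
  Δ4: a:0→1
  Δ5: e:0→1
  Δ6: b:0→1
  Δ7: j:1→0
  (7Δ to stable)
t=1 Δ0: d=0 a=1 c=1 f=1 e=1 b=1 clk=1 j=0 g=0 k=0 h=1
  Δ1: clk:1→0
  (1Δ to stable)
t=2 Δ0: d=0 a=1 c=1 f=1 e=1 b=1 clk=0 j=0 g=0 k=0 h=1
  Δ1: clk:0→1
  Δ2: h:1→0
  Δ3: f:1→0
  Δ4: a:1→0, b:1→0
  Δ5: e:1→0, j:0→1
  (5Δ to stable)
t=3 Δ0: d=0 a=0 c=1 f=0 e=0 b=0 clk=1 j=1 g=0 k=0 h=0
  Δ1: clk:1→0
  (1Δ to stable)
t=4 Δ0: d=0 a=0 c=1 f=0 e=0 b=0 clk=0 j=1 g=0 k=0 h=0
  Δ1: clk:0→1
  Δ2: h:0→1
  Δ3: f:0→1
  Δ4: a:0→1
  Δ5: e:0→1
  Δ6: b:0→1
  Δ7: j:1→0
  (7Δ to stable)
t=5 Δ0: d=0 a=1 c=1 f=1 e=1 b=1 clk=1 j=0 g=0 k=0 h=1
  Δ1: clk:1→0
  (1Δ to stable)
t=6 Δ0: d=0 a=1 c=1 f=1 e=1 b=1 clk=0 j=0 g=0 k=0 h=1
  Δ1: clk:0→1
  Δ2: h:1→0
  Δ3: f:1→0
  Δ4: a:1→0, b:1→0
  Δ5: e:1→0, j:0→1
  (5Δ to stable)
t=7 Δ0: d=0 a=0 c=1 f=0 e=0 b=0 clk=1 j=1 g=0 k=0 h=0
  Δ1: clk:1→0
  (1Δ to stable)
t=8 Δ0: d=0 a=0 c=1 f=0 e=0 b=0 clk=0 j=1 g=0 k=0 h=0
  Δ1: clk:0→1
  Δ2: h:0→1
  Δ3: f:0→1
  Δ4: a:0→1
  Δ5: e:0→1
  Δ6: b:0→1
  Δ7: j:1→0
  (7Δ to stable)

5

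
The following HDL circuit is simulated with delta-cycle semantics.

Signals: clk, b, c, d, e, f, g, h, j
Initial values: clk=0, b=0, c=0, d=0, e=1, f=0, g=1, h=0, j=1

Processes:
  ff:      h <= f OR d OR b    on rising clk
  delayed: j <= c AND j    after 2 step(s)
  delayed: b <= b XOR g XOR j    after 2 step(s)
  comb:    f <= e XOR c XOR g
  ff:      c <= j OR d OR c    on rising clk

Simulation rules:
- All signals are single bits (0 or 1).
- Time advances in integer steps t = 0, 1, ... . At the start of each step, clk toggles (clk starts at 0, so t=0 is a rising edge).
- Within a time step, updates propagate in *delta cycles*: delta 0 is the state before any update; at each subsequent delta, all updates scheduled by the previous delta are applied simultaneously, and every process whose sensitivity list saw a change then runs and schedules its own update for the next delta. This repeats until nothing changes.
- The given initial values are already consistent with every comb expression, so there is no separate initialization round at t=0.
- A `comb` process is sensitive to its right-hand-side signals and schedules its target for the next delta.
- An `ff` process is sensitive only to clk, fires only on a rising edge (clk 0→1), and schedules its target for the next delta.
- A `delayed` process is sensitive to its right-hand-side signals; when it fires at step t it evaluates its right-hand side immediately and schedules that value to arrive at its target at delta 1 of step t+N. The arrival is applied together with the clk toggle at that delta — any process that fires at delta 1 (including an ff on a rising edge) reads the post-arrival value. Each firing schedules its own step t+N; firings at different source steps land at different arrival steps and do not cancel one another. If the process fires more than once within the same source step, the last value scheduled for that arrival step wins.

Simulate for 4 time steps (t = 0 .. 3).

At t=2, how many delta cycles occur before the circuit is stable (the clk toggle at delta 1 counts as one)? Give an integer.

2

[bits: f,c,b,d,h,e,g,j,clk]
t=0: Δ0=000001110 Δ1=000001111 Δ2=010001111 Δ3=110001111 | 3Δ
t=1: Δ0=110001111 Δ1=110001110 | 1Δ
t=2: Δ0=110001110 Δ1=110001111 Δ2=110011111 | 2Δ
t=3: Δ0=110011111 Δ1=110011110 | 1Δ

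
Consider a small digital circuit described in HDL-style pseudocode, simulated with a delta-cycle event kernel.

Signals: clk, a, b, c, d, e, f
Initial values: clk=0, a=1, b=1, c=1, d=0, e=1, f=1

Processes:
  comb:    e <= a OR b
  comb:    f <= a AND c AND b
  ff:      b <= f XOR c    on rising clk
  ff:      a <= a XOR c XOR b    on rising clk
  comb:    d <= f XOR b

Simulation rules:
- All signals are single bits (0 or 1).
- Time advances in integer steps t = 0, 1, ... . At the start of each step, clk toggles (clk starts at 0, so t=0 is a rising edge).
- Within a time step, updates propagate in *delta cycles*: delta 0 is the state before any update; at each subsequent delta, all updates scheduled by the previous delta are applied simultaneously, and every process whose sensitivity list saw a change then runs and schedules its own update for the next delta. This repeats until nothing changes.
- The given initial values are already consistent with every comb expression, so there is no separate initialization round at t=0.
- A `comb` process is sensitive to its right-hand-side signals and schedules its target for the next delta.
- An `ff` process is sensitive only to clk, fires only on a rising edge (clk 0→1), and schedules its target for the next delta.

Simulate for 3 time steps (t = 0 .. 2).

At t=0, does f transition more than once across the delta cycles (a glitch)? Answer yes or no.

no

[bits: clk,e,d,f,a,b,c]
t=0: Δ0=0101111 Δ1=1101111 Δ2=1101101 Δ3=1110101 Δ4=1100101 | 4Δ
t=1: Δ0=1100101 Δ1=0100101 | 1Δ
t=2: Δ0=0100101 Δ1=1100101 Δ2=1100011 Δ3=1110011 | 3Δ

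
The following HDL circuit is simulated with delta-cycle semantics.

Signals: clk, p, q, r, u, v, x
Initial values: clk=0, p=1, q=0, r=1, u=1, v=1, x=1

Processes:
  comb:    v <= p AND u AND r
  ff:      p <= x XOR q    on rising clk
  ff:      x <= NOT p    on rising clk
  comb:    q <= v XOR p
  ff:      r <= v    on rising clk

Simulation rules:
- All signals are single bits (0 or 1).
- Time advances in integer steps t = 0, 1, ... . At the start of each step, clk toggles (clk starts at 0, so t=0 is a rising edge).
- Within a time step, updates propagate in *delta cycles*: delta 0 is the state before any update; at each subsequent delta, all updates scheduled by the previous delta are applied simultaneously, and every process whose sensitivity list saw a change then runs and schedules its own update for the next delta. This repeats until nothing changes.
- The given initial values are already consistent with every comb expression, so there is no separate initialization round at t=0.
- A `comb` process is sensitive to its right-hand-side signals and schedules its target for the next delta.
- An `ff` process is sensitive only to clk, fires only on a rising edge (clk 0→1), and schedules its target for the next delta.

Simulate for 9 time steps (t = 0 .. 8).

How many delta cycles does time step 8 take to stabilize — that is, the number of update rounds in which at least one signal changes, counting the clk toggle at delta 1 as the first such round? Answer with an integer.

t0.Δ0 q=0 x=1 v=1 p=1 clk=0 u=1 r=1
t0.Δ1 q=0 x=1 v=1 p=1 clk=1 u=1 r=1
t0.Δ2 q=0 x=0 v=1 p=1 clk=1 u=1 r=1
t1.Δ0 q=0 x=0 v=1 p=1 clk=1 u=1 r=1
t1.Δ1 q=0 x=0 v=1 p=1 clk=0 u=1 r=1
t2.Δ0 q=0 x=0 v=1 p=1 clk=0 u=1 r=1
t2.Δ1 q=0 x=0 v=1 p=1 clk=1 u=1 r=1
t2.Δ2 q=0 x=0 v=1 p=0 clk=1 u=1 r=1
t2.Δ3 q=1 x=0 v=0 p=0 clk=1 u=1 r=1
t2.Δ4 q=0 x=0 v=0 p=0 clk=1 u=1 r=1
t3.Δ0 q=0 x=0 v=0 p=0 clk=1 u=1 r=1
t3.Δ1 q=0 x=0 v=0 p=0 clk=0 u=1 r=1
t4.Δ0 q=0 x=0 v=0 p=0 clk=0 u=1 r=1
t4.Δ1 q=0 x=0 v=0 p=0 clk=1 u=1 r=1
t4.Δ2 q=0 x=1 v=0 p=0 clk=1 u=1 r=0
t5.Δ0 q=0 x=1 v=0 p=0 clk=1 u=1 r=0
t5.Δ1 q=0 x=1 v=0 p=0 clk=0 u=1 r=0
t6.Δ0 q=0 x=1 v=0 p=0 clk=0 u=1 r=0
t6.Δ1 q=0 x=1 v=0 p=0 clk=1 u=1 r=0
t6.Δ2 q=0 x=1 v=0 p=1 clk=1 u=1 r=0
t6.Δ3 q=1 x=1 v=0 p=1 clk=1 u=1 r=0
t7.Δ0 q=1 x=1 v=0 p=1 clk=1 u=1 r=0
t7.Δ1 q=1 x=1 v=0 p=1 clk=0 u=1 r=0
t8.Δ0 q=1 x=1 v=0 p=1 clk=0 u=1 r=0
t8.Δ1 q=1 x=1 v=0 p=1 clk=1 u=1 r=0
t8.Δ2 q=1 x=0 v=0 p=0 clk=1 u=1 r=0
t8.Δ3 q=0 x=0 v=0 p=0 clk=1 u=1 r=0

3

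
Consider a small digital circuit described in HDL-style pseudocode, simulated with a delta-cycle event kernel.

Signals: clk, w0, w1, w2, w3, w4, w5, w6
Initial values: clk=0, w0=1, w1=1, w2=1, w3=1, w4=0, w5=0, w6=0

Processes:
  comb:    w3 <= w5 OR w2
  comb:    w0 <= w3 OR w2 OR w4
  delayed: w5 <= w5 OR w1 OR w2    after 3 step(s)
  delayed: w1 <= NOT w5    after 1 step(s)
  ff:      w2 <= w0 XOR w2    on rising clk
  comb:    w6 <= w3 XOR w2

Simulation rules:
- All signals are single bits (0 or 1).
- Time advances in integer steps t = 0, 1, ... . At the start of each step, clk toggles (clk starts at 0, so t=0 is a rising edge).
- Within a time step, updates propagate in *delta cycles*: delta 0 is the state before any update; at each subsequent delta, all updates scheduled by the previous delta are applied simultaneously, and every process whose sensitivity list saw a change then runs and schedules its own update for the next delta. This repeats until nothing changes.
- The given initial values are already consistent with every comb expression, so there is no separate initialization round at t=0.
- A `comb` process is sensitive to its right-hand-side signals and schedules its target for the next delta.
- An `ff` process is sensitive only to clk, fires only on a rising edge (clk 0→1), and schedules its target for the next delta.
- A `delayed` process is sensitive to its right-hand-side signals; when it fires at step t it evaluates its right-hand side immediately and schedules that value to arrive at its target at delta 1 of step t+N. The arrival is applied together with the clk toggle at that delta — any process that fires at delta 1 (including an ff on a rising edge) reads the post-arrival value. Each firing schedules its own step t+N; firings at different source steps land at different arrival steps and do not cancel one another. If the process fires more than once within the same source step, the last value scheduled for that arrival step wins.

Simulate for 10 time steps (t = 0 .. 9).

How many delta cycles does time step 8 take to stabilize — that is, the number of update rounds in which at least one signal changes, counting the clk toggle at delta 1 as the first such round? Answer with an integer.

3

[bits: w4,w6,w1,w5,clk,w2,w0,w3]
t=0: Δ0=00100111 Δ1=00101111 Δ2=00101011 Δ3=01101010 Δ4=00101000 | 4Δ
t=1: Δ0=00101000 Δ1=00100000 | 1Δ
t=2: Δ0=00100000 Δ1=00101000 | 1Δ
t=3: Δ0=00101000 Δ1=00110000 Δ2=00110001 Δ3=01110011 | 3Δ
t=4: Δ0=01110011 Δ1=01011011 Δ2=01011111 Δ3=00011111 | 3Δ
t=5: Δ0=00011111 Δ1=00010111 | 1Δ
t=6: Δ0=00010111 Δ1=00011111 Δ2=00011011 Δ3=01011011 | 3Δ
t=7: Δ0=01011011 Δ1=01010011 | 1Δ
t=8: Δ0=01010011 Δ1=01011011 Δ2=01011111 Δ3=00011111 | 3Δ
t=9: Δ0=00011111 Δ1=00010111 | 1Δ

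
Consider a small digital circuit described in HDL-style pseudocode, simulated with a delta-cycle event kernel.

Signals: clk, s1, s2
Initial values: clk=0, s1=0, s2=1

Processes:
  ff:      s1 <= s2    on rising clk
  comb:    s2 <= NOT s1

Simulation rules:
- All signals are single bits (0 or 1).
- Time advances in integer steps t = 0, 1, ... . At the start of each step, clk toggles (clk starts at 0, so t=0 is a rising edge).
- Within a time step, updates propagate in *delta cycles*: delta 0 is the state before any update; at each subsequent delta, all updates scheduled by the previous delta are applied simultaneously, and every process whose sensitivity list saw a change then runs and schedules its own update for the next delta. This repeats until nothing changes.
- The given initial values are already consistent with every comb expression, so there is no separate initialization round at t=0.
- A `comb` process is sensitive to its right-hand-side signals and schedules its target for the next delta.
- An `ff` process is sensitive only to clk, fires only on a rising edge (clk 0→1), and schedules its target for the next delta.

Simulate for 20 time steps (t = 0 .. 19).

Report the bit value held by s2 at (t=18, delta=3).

t0.Δ0 clk=0 s2=1 s1=0
t0.Δ1 clk=1 s2=1 s1=0
t0.Δ2 clk=1 s2=1 s1=1
t0.Δ3 clk=1 s2=0 s1=1
t1.Δ0 clk=1 s2=0 s1=1
t1.Δ1 clk=0 s2=0 s1=1
t2.Δ0 clk=0 s2=0 s1=1
t2.Δ1 clk=1 s2=0 s1=1
t2.Δ2 clk=1 s2=0 s1=0
t2.Δ3 clk=1 s2=1 s1=0
t3.Δ0 clk=1 s2=1 s1=0
t3.Δ1 clk=0 s2=1 s1=0
t4.Δ0 clk=0 s2=1 s1=0
t4.Δ1 clk=1 s2=1 s1=0
t4.Δ2 clk=1 s2=1 s1=1
t4.Δ3 clk=1 s2=0 s1=1
t5.Δ0 clk=1 s2=0 s1=1
t5.Δ1 clk=0 s2=0 s1=1
t6.Δ0 clk=0 s2=0 s1=1
t6.Δ1 clk=1 s2=0 s1=1
t6.Δ2 clk=1 s2=0 s1=0
t6.Δ3 clk=1 s2=1 s1=0
t7.Δ0 clk=1 s2=1 s1=0
t7.Δ1 clk=0 s2=1 s1=0
t8.Δ0 clk=0 s2=1 s1=0
t8.Δ1 clk=1 s2=1 s1=0
t8.Δ2 clk=1 s2=1 s1=1
t8.Δ3 clk=1 s2=0 s1=1
t9.Δ0 clk=1 s2=0 s1=1
t9.Δ1 clk=0 s2=0 s1=1
t10.Δ0 clk=0 s2=0 s1=1
t10.Δ1 clk=1 s2=0 s1=1
t10.Δ2 clk=1 s2=0 s1=0
t10.Δ3 clk=1 s2=1 s1=0
t11.Δ0 clk=1 s2=1 s1=0
t11.Δ1 clk=0 s2=1 s1=0
t12.Δ0 clk=0 s2=1 s1=0
t12.Δ1 clk=1 s2=1 s1=0
t12.Δ2 clk=1 s2=1 s1=1
t12.Δ3 clk=1 s2=0 s1=1
t13.Δ0 clk=1 s2=0 s1=1
t13.Δ1 clk=0 s2=0 s1=1
t14.Δ0 clk=0 s2=0 s1=1
t14.Δ1 clk=1 s2=0 s1=1
t14.Δ2 clk=1 s2=0 s1=0
t14.Δ3 clk=1 s2=1 s1=0
t15.Δ0 clk=1 s2=1 s1=0
t15.Δ1 clk=0 s2=1 s1=0
t16.Δ0 clk=0 s2=1 s1=0
t16.Δ1 clk=1 s2=1 s1=0
t16.Δ2 clk=1 s2=1 s1=1
t16.Δ3 clk=1 s2=0 s1=1
t17.Δ0 clk=1 s2=0 s1=1
t17.Δ1 clk=0 s2=0 s1=1
t18.Δ0 clk=0 s2=0 s1=1
t18.Δ1 clk=1 s2=0 s1=1
t18.Δ2 clk=1 s2=0 s1=0
t18.Δ3 clk=1 s2=1 s1=0
t19.Δ0 clk=1 s2=1 s1=0
t19.Δ1 clk=0 s2=1 s1=0

1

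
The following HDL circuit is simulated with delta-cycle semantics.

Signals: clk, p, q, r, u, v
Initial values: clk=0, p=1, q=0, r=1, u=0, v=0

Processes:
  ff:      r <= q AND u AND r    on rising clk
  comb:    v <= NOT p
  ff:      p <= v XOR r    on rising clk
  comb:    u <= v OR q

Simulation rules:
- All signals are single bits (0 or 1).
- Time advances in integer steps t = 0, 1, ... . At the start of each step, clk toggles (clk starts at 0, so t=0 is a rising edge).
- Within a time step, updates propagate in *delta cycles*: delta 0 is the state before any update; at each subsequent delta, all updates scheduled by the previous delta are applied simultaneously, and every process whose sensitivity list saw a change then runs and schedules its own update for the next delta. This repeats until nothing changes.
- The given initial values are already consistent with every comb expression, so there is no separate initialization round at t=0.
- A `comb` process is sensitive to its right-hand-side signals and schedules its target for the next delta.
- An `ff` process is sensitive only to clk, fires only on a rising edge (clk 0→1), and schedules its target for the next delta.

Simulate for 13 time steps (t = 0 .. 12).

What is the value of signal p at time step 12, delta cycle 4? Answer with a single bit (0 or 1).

t0.Δ0 u=0 q=0 p=1 r=1 v=0 clk=0
t0.Δ1 u=0 q=0 p=1 r=1 v=0 clk=1
t0.Δ2 u=0 q=0 p=1 r=0 v=0 clk=1
t1.Δ0 u=0 q=0 p=1 r=0 v=0 clk=1
t1.Δ1 u=0 q=0 p=1 r=0 v=0 clk=0
t2.Δ0 u=0 q=0 p=1 r=0 v=0 clk=0
t2.Δ1 u=0 q=0 p=1 r=0 v=0 clk=1
t2.Δ2 u=0 q=0 p=0 r=0 v=0 clk=1
t2.Δ3 u=0 q=0 p=0 r=0 v=1 clk=1
t2.Δ4 u=1 q=0 p=0 r=0 v=1 clk=1
t3.Δ0 u=1 q=0 p=0 r=0 v=1 clk=1
t3.Δ1 u=1 q=0 p=0 r=0 v=1 clk=0
t4.Δ0 u=1 q=0 p=0 r=0 v=1 clk=0
t4.Δ1 u=1 q=0 p=0 r=0 v=1 clk=1
t4.Δ2 u=1 q=0 p=1 r=0 v=1 clk=1
t4.Δ3 u=1 q=0 p=1 r=0 v=0 clk=1
t4.Δ4 u=0 q=0 p=1 r=0 v=0 clk=1
t5.Δ0 u=0 q=0 p=1 r=0 v=0 clk=1
t5.Δ1 u=0 q=0 p=1 r=0 v=0 clk=0
t6.Δ0 u=0 q=0 p=1 r=0 v=0 clk=0
t6.Δ1 u=0 q=0 p=1 r=0 v=0 clk=1
t6.Δ2 u=0 q=0 p=0 r=0 v=0 clk=1
t6.Δ3 u=0 q=0 p=0 r=0 v=1 clk=1
t6.Δ4 u=1 q=0 p=0 r=0 v=1 clk=1
t7.Δ0 u=1 q=0 p=0 r=0 v=1 clk=1
t7.Δ1 u=1 q=0 p=0 r=0 v=1 clk=0
t8.Δ0 u=1 q=0 p=0 r=0 v=1 clk=0
t8.Δ1 u=1 q=0 p=0 r=0 v=1 clk=1
t8.Δ2 u=1 q=0 p=1 r=0 v=1 clk=1
t8.Δ3 u=1 q=0 p=1 r=0 v=0 clk=1
t8.Δ4 u=0 q=0 p=1 r=0 v=0 clk=1
t9.Δ0 u=0 q=0 p=1 r=0 v=0 clk=1
t9.Δ1 u=0 q=0 p=1 r=0 v=0 clk=0
t10.Δ0 u=0 q=0 p=1 r=0 v=0 clk=0
t10.Δ1 u=0 q=0 p=1 r=0 v=0 clk=1
t10.Δ2 u=0 q=0 p=0 r=0 v=0 clk=1
t10.Δ3 u=0 q=0 p=0 r=0 v=1 clk=1
t10.Δ4 u=1 q=0 p=0 r=0 v=1 clk=1
t11.Δ0 u=1 q=0 p=0 r=0 v=1 clk=1
t11.Δ1 u=1 q=0 p=0 r=0 v=1 clk=0
t12.Δ0 u=1 q=0 p=0 r=0 v=1 clk=0
t12.Δ1 u=1 q=0 p=0 r=0 v=1 clk=1
t12.Δ2 u=1 q=0 p=1 r=0 v=1 clk=1
t12.Δ3 u=1 q=0 p=1 r=0 v=0 clk=1
t12.Δ4 u=0 q=0 p=1 r=0 v=0 clk=1

1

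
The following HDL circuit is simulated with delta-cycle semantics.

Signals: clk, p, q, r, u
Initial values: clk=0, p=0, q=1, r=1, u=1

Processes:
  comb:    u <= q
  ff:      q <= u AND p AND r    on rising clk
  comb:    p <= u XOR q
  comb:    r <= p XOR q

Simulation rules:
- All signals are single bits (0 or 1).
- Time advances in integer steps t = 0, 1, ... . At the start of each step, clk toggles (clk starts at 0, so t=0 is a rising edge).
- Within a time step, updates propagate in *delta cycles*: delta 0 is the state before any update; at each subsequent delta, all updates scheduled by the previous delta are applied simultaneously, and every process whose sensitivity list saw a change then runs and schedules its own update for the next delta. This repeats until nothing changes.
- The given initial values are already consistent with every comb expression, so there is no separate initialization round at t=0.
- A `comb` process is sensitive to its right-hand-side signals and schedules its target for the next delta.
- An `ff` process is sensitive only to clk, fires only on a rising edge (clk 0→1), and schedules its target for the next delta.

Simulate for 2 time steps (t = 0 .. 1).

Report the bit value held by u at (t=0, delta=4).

0

t0.Δ0 r=1 q=1 p=0 clk=0 u=1
t0.Δ1 r=1 q=1 p=0 clk=1 u=1
t0.Δ2 r=1 q=0 p=0 clk=1 u=1
t0.Δ3 r=0 q=0 p=1 clk=1 u=0
t0.Δ4 r=1 q=0 p=0 clk=1 u=0
t0.Δ5 r=0 q=0 p=0 clk=1 u=0
t1.Δ0 r=0 q=0 p=0 clk=1 u=0
t1.Δ1 r=0 q=0 p=0 clk=0 u=0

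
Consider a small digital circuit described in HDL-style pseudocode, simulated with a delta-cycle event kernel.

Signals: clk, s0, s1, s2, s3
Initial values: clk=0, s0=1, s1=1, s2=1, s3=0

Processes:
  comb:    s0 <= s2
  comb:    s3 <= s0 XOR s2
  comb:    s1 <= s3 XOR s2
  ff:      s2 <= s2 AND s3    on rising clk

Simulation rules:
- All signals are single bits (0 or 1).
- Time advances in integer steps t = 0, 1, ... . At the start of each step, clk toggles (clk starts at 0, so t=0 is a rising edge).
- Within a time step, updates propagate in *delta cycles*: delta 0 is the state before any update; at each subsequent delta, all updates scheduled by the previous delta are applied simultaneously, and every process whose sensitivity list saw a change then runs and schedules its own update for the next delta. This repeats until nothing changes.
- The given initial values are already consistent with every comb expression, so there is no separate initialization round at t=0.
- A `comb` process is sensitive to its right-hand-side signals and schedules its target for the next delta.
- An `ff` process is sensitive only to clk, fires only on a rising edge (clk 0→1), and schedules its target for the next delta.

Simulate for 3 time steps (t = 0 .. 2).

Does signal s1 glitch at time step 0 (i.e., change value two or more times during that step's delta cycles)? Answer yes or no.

[bits: s2,s1,s0,clk,s3]
t=0: Δ0=11100 Δ1=11110 Δ2=01110 Δ3=00011 Δ4=01010 Δ5=00010 | 5Δ
t=1: Δ0=00010 Δ1=00000 | 1Δ
t=2: Δ0=00000 Δ1=00010 | 1Δ

yes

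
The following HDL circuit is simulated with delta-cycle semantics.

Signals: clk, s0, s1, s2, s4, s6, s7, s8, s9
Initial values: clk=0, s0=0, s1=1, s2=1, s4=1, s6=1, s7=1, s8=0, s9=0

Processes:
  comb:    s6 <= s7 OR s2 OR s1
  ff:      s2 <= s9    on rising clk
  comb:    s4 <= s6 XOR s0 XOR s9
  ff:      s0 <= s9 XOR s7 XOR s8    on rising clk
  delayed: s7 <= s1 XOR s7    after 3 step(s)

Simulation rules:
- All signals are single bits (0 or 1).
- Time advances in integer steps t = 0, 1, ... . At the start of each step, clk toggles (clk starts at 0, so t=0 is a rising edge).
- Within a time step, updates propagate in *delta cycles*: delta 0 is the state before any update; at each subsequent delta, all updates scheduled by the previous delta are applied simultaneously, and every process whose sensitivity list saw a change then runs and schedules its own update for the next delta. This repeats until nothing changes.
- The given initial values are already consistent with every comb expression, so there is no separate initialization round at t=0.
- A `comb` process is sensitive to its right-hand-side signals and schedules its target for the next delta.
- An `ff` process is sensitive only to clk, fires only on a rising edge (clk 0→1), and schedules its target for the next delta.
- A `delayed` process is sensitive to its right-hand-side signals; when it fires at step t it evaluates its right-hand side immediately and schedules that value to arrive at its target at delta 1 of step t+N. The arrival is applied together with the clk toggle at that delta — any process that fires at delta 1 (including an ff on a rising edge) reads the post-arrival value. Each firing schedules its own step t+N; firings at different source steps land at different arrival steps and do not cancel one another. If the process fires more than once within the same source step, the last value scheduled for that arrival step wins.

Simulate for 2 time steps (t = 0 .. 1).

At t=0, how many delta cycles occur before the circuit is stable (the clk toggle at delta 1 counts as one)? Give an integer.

t0.Δ0 s7=1 s8=0 clk=0 s2=1 s9=0 s1=1 s4=1 s0=0 s6=1
t0.Δ1 s7=1 s8=0 clk=1 s2=1 s9=0 s1=1 s4=1 s0=0 s6=1
t0.Δ2 s7=1 s8=0 clk=1 s2=0 s9=0 s1=1 s4=1 s0=1 s6=1
t0.Δ3 s7=1 s8=0 clk=1 s2=0 s9=0 s1=1 s4=0 s0=1 s6=1
t1.Δ0 s7=1 s8=0 clk=1 s2=0 s9=0 s1=1 s4=0 s0=1 s6=1
t1.Δ1 s7=1 s8=0 clk=0 s2=0 s9=0 s1=1 s4=0 s0=1 s6=1

3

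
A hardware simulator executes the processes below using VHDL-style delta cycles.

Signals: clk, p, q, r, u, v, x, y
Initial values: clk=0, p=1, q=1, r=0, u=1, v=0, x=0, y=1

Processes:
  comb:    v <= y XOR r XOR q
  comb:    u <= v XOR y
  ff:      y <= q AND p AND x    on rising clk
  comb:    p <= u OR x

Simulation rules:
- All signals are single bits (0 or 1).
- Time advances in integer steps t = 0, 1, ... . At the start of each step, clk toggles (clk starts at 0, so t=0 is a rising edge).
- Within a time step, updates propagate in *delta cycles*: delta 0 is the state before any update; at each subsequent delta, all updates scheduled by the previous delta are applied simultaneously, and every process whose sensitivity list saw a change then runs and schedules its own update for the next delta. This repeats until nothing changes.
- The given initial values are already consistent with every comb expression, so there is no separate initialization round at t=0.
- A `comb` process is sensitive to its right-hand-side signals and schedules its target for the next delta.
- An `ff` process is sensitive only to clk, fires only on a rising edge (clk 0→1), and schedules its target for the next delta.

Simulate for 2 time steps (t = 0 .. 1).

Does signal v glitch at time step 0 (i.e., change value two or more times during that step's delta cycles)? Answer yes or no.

t0.Δ0 r=0 x=0 y=1 u=1 v=0 clk=0 q=1 p=1
t0.Δ1 r=0 x=0 y=1 u=1 v=0 clk=1 q=1 p=1
t0.Δ2 r=0 x=0 y=0 u=1 v=0 clk=1 q=1 p=1
t0.Δ3 r=0 x=0 y=0 u=0 v=1 clk=1 q=1 p=1
t0.Δ4 r=0 x=0 y=0 u=1 v=1 clk=1 q=1 p=0
t0.Δ5 r=0 x=0 y=0 u=1 v=1 clk=1 q=1 p=1
t1.Δ0 r=0 x=0 y=0 u=1 v=1 clk=1 q=1 p=1
t1.Δ1 r=0 x=0 y=0 u=1 v=1 clk=0 q=1 p=1

no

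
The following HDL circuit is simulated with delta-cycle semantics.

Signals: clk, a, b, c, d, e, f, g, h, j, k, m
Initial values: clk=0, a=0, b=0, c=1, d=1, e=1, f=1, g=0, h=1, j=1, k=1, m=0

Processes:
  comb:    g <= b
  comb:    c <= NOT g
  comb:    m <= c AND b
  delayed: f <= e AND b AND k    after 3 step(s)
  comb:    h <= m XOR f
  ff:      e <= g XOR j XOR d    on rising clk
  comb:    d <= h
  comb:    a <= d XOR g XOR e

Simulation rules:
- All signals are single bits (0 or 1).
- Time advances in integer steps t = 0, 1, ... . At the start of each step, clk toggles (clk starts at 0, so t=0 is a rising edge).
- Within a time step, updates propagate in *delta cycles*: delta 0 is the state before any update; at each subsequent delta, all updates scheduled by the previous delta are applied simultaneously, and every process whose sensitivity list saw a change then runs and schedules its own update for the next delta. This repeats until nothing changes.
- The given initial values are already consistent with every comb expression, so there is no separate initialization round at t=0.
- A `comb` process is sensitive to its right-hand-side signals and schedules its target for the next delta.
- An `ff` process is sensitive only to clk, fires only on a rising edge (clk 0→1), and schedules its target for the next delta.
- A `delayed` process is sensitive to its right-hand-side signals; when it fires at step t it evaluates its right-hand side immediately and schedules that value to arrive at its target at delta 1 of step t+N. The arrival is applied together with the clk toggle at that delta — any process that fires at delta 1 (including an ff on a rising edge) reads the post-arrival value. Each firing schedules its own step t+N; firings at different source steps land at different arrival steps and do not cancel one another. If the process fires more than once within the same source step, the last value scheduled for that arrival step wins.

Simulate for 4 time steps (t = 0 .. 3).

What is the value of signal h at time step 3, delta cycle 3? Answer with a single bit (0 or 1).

t=0 Δ0: a=0 b=0 g=0 j=1 e=1 f=1 c=1 h=1 d=1 k=1 clk=0 m=0
  Δ1: clk:0→1
  Δ2: e:1→0
  Δ3: a:0→1
  (3Δ to stable)
t=1 Δ0: a=1 b=0 g=0 j=1 e=0 f=1 c=1 h=1 d=1 k=1 clk=1 m=0
  Δ1: clk:1→0
  (1Δ to stable)
t=2 Δ0: a=1 b=0 g=0 j=1 e=0 f=1 c=1 h=1 d=1 k=1 clk=0 m=0
  Δ1: clk:0→1
  (1Δ to stable)
t=3 Δ0: a=1 b=0 g=0 j=1 e=0 f=1 c=1 h=1 d=1 k=1 clk=1 m=0
  Δ1: f:1→0, clk:1→0
  Δ2: h:1→0
  Δ3: d:1→0
  Δ4: a:1→0
  (4Δ to stable)

0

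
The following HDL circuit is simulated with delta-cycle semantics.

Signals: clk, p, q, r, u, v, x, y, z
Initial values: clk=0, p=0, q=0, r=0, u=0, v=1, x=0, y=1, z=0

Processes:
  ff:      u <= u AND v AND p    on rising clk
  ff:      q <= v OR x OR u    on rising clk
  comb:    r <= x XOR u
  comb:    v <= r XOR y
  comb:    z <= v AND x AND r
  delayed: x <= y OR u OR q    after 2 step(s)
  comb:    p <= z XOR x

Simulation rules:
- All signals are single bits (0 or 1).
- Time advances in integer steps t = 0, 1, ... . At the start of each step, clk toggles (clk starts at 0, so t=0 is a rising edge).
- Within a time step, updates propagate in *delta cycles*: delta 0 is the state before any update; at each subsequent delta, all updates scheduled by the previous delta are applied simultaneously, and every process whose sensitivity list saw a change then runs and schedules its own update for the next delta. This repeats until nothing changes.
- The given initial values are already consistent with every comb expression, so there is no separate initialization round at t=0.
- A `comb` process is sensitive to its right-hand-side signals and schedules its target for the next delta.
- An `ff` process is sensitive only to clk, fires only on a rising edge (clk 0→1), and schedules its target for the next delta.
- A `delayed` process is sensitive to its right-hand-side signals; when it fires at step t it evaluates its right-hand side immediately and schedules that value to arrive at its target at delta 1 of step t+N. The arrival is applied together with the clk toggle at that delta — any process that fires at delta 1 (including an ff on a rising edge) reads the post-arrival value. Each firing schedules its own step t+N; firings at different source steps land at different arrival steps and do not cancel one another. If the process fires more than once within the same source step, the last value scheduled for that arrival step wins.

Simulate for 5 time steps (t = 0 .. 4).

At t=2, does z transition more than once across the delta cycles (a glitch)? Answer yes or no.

t=0 Δ0: clk=0 z=0 u=0 r=0 y=1 p=0 q=0 v=1 x=0
  Δ1: clk:0→1
  Δ2: q:0→1
  (2Δ to stable)
t=1 Δ0: clk=1 z=0 u=0 r=0 y=1 p=0 q=1 v=1 x=0
  Δ1: clk:1→0
  (1Δ to stable)
t=2 Δ0: clk=0 z=0 u=0 r=0 y=1 p=0 q=1 v=1 x=0
  Δ1: clk:0→1, x:0→1
  Δ2: r:0→1, p:0→1
  Δ3: z:0→1, v:1→0
  Δ4: z:1→0, p:1→0
  Δ5: p:0→1
  (5Δ to stable)
t=3 Δ0: clk=1 z=0 u=0 r=1 y=1 p=1 q=1 v=0 x=1
  Δ1: clk:1→0
  (1Δ to stable)
t=4 Δ0: clk=0 z=0 u=0 r=1 y=1 p=1 q=1 v=0 x=1
  Δ1: clk:0→1
  (1Δ to stable)

yes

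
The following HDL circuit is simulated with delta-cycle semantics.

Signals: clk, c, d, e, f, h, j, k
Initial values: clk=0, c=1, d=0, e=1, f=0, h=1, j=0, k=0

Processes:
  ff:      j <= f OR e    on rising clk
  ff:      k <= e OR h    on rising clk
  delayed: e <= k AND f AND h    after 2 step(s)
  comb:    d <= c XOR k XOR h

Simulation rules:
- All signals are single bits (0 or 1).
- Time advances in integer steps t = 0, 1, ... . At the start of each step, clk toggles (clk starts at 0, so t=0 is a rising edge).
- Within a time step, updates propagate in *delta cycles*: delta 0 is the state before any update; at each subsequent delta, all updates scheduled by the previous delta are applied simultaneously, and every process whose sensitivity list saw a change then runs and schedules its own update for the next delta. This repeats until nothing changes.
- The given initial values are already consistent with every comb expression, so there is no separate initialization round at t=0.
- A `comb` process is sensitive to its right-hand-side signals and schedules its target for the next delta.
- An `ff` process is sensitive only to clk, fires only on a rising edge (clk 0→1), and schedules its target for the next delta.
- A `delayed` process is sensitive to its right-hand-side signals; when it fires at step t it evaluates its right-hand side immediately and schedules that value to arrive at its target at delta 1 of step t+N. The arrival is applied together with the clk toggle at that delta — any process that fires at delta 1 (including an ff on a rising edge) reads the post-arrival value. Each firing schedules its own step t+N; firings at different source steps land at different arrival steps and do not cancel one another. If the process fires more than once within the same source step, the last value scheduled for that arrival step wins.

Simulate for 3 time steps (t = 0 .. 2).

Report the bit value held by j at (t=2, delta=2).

0

t=0 Δ0: e=1 clk=0 d=0 k=0 c=1 j=0 f=0 h=1
  Δ1: clk:0→1
  Δ2: k:0→1, j:0→1
  Δ3: d:0→1
  (3Δ to stable)
t=1 Δ0: e=1 clk=1 d=1 k=1 c=1 j=1 f=0 h=1
  Δ1: clk:1→0
  (1Δ to stable)
t=2 Δ0: e=1 clk=0 d=1 k=1 c=1 j=1 f=0 h=1
  Δ1: e:1→0, clk:0→1
  Δ2: j:1→0
  (2Δ to stable)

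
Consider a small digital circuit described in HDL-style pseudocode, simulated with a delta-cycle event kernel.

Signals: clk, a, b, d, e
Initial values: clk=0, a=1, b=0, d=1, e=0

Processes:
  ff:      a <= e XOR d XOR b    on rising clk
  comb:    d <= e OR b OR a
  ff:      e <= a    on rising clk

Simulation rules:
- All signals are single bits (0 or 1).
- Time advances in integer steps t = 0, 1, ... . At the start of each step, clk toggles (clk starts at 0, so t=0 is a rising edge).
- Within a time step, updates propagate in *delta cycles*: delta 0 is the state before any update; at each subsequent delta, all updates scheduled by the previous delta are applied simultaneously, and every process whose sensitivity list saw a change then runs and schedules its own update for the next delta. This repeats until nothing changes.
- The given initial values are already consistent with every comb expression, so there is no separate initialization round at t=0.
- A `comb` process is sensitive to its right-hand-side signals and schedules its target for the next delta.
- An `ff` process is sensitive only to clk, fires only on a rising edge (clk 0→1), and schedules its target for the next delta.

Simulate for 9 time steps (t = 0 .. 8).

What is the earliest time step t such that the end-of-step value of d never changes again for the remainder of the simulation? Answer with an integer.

4

[bits: d,clk,e,b,a]
t=0: Δ0=10001 Δ1=11001 Δ2=11101 | 2Δ
t=1: Δ0=11101 Δ1=10101 | 1Δ
t=2: Δ0=10101 Δ1=11101 Δ2=11100 | 2Δ
t=3: Δ0=11100 Δ1=10100 | 1Δ
t=4: Δ0=10100 Δ1=11100 Δ2=11000 Δ3=01000 | 3Δ
t=5: Δ0=01000 Δ1=00000 | 1Δ
t=6: Δ0=00000 Δ1=01000 | 1Δ
t=7: Δ0=01000 Δ1=00000 | 1Δ
t=8: Δ0=00000 Δ1=01000 | 1Δ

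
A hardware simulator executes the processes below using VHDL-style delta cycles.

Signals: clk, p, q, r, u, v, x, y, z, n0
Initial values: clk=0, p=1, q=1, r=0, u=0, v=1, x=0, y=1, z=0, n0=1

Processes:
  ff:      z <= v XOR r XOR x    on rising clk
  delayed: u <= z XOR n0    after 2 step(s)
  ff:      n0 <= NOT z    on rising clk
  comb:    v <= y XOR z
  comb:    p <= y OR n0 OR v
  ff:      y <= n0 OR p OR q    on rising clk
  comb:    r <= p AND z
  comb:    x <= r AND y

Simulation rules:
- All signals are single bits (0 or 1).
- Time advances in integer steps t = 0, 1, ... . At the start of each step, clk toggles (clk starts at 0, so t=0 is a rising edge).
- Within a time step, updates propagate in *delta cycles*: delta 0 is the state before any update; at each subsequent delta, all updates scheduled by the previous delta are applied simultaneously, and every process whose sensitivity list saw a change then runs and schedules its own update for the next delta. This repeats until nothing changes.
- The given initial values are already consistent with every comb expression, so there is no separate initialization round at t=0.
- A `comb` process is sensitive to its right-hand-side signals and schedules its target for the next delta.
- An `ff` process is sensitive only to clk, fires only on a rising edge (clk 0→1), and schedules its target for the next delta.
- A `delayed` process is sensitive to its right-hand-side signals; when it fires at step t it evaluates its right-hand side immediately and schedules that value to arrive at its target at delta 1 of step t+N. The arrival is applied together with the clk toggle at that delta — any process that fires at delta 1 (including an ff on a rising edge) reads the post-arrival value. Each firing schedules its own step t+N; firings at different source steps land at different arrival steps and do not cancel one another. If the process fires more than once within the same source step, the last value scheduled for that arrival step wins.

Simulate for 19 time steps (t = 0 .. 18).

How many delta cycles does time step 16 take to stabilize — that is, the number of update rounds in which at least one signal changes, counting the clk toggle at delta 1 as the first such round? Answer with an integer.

4

[bits: q,clk,v,n0,u,r,y,p,x,z]
t=0: Δ0=1011001100 Δ1=1111001100 Δ2=1111001101 Δ3=1101011101 Δ4=1101011111 | 4Δ
t=1: Δ0=1101011111 Δ1=1001011111 | 1Δ
t=2: Δ0=1001011111 Δ1=1101011111 Δ2=1100011110 Δ3=1110001110 Δ4=1110001100 | 4Δ
t=3: Δ0=1110001100 Δ1=1010001100 | 1Δ
t=4: Δ0=1010001100 Δ1=1110001100 Δ2=1111001101 Δ3=1101011101 Δ4=1101011111 | 4Δ
t=5: Δ0=1101011111 Δ1=1001011111 | 1Δ
t=6: Δ0=1001011111 Δ1=1101011111 Δ2=1100011110 Δ3=1110001110 Δ4=1110001100 | 4Δ
t=7: Δ0=1110001100 Δ1=1010001100 | 1Δ
t=8: Δ0=1010001100 Δ1=1110001100 Δ2=1111001101 Δ3=1101011101 Δ4=1101011111 | 4Δ
t=9: Δ0=1101011111 Δ1=1001011111 | 1Δ
t=10: Δ0=1001011111 Δ1=1101011111 Δ2=1100011110 Δ3=1110001110 Δ4=1110001100 | 4Δ
t=11: Δ0=1110001100 Δ1=1010001100 | 1Δ
t=12: Δ0=1010001100 Δ1=1110001100 Δ2=1111001101 Δ3=1101011101 Δ4=1101011111 | 4Δ
t=13: Δ0=1101011111 Δ1=1001011111 | 1Δ
t=14: Δ0=1001011111 Δ1=1101011111 Δ2=1100011110 Δ3=1110001110 Δ4=1110001100 | 4Δ
t=15: Δ0=1110001100 Δ1=1010001100 | 1Δ
t=16: Δ0=1010001100 Δ1=1110001100 Δ2=1111001101 Δ3=1101011101 Δ4=1101011111 | 4Δ
t=17: Δ0=1101011111 Δ1=1001011111 | 1Δ
t=18: Δ0=1001011111 Δ1=1101011111 Δ2=1100011110 Δ3=1110001110 Δ4=1110001100 | 4Δ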